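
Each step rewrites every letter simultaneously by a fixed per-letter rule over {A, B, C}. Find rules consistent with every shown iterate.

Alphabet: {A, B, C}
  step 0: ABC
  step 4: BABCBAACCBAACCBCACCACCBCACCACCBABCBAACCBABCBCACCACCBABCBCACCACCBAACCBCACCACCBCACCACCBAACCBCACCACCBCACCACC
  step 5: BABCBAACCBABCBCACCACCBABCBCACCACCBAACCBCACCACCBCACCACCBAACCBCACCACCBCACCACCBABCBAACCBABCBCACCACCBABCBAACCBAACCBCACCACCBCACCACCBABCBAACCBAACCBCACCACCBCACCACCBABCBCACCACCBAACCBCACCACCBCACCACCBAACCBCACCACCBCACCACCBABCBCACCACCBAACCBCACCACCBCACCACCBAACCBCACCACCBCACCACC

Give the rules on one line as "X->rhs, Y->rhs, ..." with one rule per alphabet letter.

A->BC, B->BA, C->ACC

  step 4 ⇒ step 5: BABCBAACCBAACCBCACCACCBCACCACCBABCBAACCBABCBCACCACCBABCBCACCACCBAACCBCACCACCBCACCACCBAACCBCACCACCBCACCACC ⇒ BA·BC·BA·ACC·BA·BC·BC·ACC·ACC·BA·BC·BC·ACC·ACC·BA·ACC·BC·ACC·ACC·BC·ACC·ACC·BA·ACC·BC·ACC·ACC·BC·ACC·ACC·BA·BC·BA·ACC·BA·BC·BC·ACC·ACC·BA·BC·BA·ACC·BA·ACC·BC·ACC·ACC·BC·ACC·ACC·BA·BC·BA·ACC·BA·ACC·BC·ACC·ACC·BC·ACC·ACC·BA·BC·BC·ACC·ACC·BA·ACC·BC·ACC·ACC·BC·ACC·ACC·BA·ACC·BC·ACC·ACC·BC·ACC·ACC·BA·BC·BC·ACC·ACC·BA·ACC·BC·ACC·ACC·BC·ACC·ACC·BA·ACC·BC·ACC·ACC·BC·ACC·ACC
    A ↦ BC
    B ↦ BA
    C ↦ ACC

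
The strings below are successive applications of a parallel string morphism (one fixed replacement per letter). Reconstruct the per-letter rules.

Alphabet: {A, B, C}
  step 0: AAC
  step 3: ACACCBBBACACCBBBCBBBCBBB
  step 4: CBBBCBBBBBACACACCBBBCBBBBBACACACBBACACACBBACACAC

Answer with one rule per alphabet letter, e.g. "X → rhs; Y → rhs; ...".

  step 3 ⇒ step 4: ACACCBBBACACCBBBCBBBCBBB ⇒ CB·BB·CB·BB·BB·AC·AC·AC·CB·BB·CB·BB·BB·AC·AC·AC·BB·AC·AC·AC·BB·AC·AC·AC
    A ↦ CB
    B ↦ AC
    C ↦ BB

A->CB, B->AC, C->BB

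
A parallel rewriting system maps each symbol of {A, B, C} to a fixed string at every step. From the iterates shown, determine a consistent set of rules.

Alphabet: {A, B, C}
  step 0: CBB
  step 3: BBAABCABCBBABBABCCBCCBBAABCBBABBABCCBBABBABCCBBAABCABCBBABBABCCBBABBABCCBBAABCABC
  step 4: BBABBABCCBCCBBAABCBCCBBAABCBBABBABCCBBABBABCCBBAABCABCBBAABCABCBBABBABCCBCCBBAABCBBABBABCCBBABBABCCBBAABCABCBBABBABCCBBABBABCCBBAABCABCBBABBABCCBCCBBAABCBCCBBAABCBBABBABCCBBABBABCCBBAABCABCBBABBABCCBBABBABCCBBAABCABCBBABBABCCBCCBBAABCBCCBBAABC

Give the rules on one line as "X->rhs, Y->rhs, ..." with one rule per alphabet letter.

A->BCC, B->BBA, C->ABC

  step 3 ⇒ step 4: BBAABCABCBBABBABCCBCCBBAABCBBABBABCCBBABBABCCBBAABCABCBBABBABCCBBABBABCCBBAABCABC ⇒ BBA·BBA·BCC·BCC·BBA·ABC·BCC·BBA·ABC·BBA·BBA·BCC·BBA·BBA·BCC·BBA·ABC·ABC·BBA·ABC·ABC·BBA·BBA·BCC·BCC·BBA·ABC·BBA·BBA·BCC·BBA·BBA·BCC·BBA·ABC·ABC·BBA·BBA·BCC·BBA·BBA·BCC·BBA·ABC·ABC·BBA·BBA·BCC·BCC·BBA·ABC·BCC·BBA·ABC·BBA·BBA·BCC·BBA·BBA·BCC·BBA·ABC·ABC·BBA·BBA·BCC·BBA·BBA·BCC·BBA·ABC·ABC·BBA·BBA·BCC·BCC·BBA·ABC·BCC·BBA·ABC
    A ↦ BCC
    B ↦ BBA
    C ↦ ABC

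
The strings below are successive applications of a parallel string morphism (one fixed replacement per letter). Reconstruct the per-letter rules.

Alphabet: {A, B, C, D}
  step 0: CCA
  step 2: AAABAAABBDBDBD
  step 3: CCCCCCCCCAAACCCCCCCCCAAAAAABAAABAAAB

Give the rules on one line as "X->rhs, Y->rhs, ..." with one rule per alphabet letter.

  step 2 ⇒ step 3: AAABAAABBDBDBD ⇒ CCC·CCC·CCC·AAA·CCC·CCC·CCC·AAA·AAA·B·AAA·B·AAA·B
    A ↦ CCC
    B ↦ AAA
    D ↦ B
    C ↦ BD  (constrained at step 0)

A->CCC, B->AAA, C->BD, D->B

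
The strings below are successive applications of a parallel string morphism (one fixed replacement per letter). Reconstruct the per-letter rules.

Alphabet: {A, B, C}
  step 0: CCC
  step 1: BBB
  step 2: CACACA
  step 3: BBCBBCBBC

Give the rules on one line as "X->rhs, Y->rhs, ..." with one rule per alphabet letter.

A->BC, B->CA, C->B

  step 2 ⇒ step 3: CACACA ⇒ B·BC·B·BC·B·BC
    A ↦ BC
    C ↦ B
  step 1 ⇒ step 2: BBB ⇒ CA·CA·CA
    B ↦ CA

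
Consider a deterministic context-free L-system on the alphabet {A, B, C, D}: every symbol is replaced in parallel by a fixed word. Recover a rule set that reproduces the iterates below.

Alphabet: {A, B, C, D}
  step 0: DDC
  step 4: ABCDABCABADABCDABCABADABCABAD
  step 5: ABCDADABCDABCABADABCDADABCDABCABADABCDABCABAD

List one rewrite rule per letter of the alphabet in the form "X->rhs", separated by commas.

  step 4 ⇒ step 5: ABCDABCABADABCDABCABADABCABAD ⇒ AB·C·D·AD·AB·C·D·AB·C·AB·AD·AB·C·D·AD·AB·C·D·AB·C·AB·AD·AB·C·D·AB·C·AB·AD
    A ↦ AB
    B ↦ C
    C ↦ D
    D ↦ AD

A->AB, B->C, C->D, D->AD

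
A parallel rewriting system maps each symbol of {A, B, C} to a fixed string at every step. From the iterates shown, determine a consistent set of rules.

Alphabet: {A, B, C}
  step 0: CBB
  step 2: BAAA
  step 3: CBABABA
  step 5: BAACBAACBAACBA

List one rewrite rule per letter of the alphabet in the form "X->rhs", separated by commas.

A->BA, B->C, C->A

  step 2 ⇒ step 3: BAAA ⇒ C·BA·BA·BA
    A ↦ BA
    B ↦ C
    C ↦ A  (constrained at step 0)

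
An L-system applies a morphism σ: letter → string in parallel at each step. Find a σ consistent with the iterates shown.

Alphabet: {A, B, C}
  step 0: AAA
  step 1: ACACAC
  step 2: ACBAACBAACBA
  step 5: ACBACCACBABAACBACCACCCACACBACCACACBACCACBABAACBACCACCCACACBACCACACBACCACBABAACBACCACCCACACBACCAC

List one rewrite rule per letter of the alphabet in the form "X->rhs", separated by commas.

  step 1 ⇒ step 2: ACACAC ⇒ AC·BA·AC·BA·AC·BA
    A ↦ AC
    C ↦ BA
    B ↦ CC  (constrained at step 2)

A->AC, B->CC, C->BA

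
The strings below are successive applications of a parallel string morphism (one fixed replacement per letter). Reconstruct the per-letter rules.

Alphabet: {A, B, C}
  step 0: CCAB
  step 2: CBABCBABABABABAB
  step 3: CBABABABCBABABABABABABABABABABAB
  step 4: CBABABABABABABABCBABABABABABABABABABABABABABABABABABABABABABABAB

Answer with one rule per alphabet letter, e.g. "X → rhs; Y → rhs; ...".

  step 3 ⇒ step 4: CBABABABCBABABABABABABABABABABAB ⇒ CB·AB·AB·AB·AB·AB·AB·AB·CB·AB·AB·AB·AB·AB·AB·AB·AB·AB·AB·AB·AB·AB·AB·AB·AB·AB·AB·AB·AB·AB·AB·AB
    A ↦ AB
    B ↦ AB
    C ↦ CB

A->AB, B->AB, C->CB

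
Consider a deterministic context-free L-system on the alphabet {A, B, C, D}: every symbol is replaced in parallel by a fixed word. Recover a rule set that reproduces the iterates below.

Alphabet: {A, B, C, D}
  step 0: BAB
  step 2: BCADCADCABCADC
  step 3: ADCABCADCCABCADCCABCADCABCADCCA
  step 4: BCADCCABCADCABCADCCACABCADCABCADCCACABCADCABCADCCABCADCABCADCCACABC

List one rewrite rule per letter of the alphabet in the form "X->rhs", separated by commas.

A->BC, B->AD, C->CA, D->ADC

  step 3 ⇒ step 4: ADCABCADCCABCADCCABCADCABCADCCA ⇒ BC·ADC·CA·BC·AD·CA·BC·ADC·CA·CA·BC·AD·CA·BC·ADC·CA·CA·BC·AD·CA·BC·ADC·CA·BC·AD·CA·BC·ADC·CA·CA·BC
    A ↦ BC
    B ↦ AD
    C ↦ CA
    D ↦ ADC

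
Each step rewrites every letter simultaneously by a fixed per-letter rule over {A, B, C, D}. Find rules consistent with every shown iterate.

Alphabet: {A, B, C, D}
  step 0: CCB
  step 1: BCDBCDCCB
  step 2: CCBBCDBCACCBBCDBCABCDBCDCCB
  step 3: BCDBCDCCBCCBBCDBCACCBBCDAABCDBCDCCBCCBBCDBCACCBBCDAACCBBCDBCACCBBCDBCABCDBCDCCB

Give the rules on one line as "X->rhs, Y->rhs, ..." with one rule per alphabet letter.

  step 2 ⇒ step 3: CCBBCDBCACCBBCDBCABCDBCDCCB ⇒ BCD·BCD·CCB·CCB·BCD·BCA·CCB·BCD·AA·BCD·BCD·CCB·CCB·BCD·BCA·CCB·BCD·AA·CCB·BCD·BCA·CCB·BCD·BCA·BCD·BCD·CCB
    A ↦ AA
    B ↦ CCB
    C ↦ BCD
    D ↦ BCA

A->AA, B->CCB, C->BCD, D->BCA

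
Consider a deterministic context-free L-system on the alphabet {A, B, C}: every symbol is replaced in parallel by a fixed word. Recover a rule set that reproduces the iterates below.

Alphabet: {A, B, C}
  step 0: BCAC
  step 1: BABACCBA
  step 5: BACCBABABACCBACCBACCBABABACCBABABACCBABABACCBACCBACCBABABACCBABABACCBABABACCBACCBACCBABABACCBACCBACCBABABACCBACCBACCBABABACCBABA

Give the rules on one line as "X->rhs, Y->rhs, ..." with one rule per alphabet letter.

A->CC, B->BA, C->BA

  step 0 ⇒ step 1: BCAC ⇒ BA·BA·CC·BA
    A ↦ CC
    B ↦ BA
    C ↦ BA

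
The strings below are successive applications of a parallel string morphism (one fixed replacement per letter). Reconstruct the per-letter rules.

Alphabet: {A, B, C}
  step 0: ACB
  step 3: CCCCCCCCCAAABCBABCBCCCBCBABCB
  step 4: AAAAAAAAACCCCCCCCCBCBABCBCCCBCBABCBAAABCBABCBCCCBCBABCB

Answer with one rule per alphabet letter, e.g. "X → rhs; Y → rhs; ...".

A->CCC, B->BCB, C->A

  step 3 ⇒ step 4: CCCCCCCCCAAABCBABCBCCCBCBABCB ⇒ A·A·A·A·A·A·A·A·A·CCC·CCC·CCC·BCB·A·BCB·CCC·BCB·A·BCB·A·A·A·BCB·A·BCB·CCC·BCB·A·BCB
    A ↦ CCC
    B ↦ BCB
    C ↦ A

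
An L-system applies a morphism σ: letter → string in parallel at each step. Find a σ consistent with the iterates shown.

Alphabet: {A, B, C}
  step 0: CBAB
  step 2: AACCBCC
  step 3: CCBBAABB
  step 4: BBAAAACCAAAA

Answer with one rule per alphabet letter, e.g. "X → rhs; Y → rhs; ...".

  step 3 ⇒ step 4: CCBBAABB ⇒ B·B·AA·AA·C·C·AA·AA
    A ↦ C
    B ↦ AA
    C ↦ B

A->C, B->AA, C->B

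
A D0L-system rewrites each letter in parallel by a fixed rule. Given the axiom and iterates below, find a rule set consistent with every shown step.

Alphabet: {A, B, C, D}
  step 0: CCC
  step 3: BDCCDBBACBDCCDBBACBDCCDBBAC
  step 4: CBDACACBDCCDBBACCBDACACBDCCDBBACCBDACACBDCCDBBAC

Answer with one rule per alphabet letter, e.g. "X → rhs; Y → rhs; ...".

  step 3 ⇒ step 4: BDCCDBBACBDCCDBBACBDCCDBBAC ⇒ C·BD·AC·AC·BD·C·C·DBB·AC·C·BD·AC·AC·BD·C·C·DBB·AC·C·BD·AC·AC·BD·C·C·DBB·AC
    A ↦ DBB
    B ↦ C
    C ↦ AC
    D ↦ BD

A->DBB, B->C, C->AC, D->BD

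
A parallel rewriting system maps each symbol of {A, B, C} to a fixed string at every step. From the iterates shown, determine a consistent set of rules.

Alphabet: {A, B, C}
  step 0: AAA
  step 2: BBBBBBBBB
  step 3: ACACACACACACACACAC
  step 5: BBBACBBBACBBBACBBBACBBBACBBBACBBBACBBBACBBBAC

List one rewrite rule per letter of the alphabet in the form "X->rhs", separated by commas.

A->CCC, B->AC, C->B

  step 2 ⇒ step 3: BBBBBBBBB ⇒ AC·AC·AC·AC·AC·AC·AC·AC·AC
    B ↦ AC
    A ↦ CCC  (constrained at step 0)
    C ↦ B  (constrained at step 3)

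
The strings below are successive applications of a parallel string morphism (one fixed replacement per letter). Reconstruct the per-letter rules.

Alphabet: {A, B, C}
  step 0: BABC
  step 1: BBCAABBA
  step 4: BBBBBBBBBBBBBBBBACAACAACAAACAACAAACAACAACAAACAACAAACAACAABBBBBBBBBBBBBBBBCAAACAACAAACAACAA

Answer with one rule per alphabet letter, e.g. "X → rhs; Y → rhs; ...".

A->CAA, B->BB, C->A

  step 0 ⇒ step 1: BABC ⇒ BB·CAA·BB·A
    A ↦ CAA
    B ↦ BB
    C ↦ A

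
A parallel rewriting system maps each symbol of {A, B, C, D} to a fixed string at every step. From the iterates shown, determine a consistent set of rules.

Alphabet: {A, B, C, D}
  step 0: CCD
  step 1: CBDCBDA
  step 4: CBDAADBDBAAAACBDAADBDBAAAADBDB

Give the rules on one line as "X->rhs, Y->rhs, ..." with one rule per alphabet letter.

A->DB, B->A, C->CBD, D->A

  step 0 ⇒ step 1: CCD ⇒ CBD·CBD·A
    C ↦ CBD
    D ↦ A
    A ↦ DB  (constrained at step 1)
    B ↦ A  (constrained at step 1)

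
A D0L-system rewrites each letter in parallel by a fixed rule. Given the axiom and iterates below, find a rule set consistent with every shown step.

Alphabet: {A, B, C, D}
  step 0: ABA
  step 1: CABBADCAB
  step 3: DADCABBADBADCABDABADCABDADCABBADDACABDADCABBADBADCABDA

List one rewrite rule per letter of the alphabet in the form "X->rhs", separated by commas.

A->CAB, B->BAD, C->D, D->DA

  step 0 ⇒ step 1: ABA ⇒ CAB·BAD·CAB
    A ↦ CAB
    B ↦ BAD
    C ↦ D  (constrained at step 1)
    D ↦ DA  (constrained at step 1)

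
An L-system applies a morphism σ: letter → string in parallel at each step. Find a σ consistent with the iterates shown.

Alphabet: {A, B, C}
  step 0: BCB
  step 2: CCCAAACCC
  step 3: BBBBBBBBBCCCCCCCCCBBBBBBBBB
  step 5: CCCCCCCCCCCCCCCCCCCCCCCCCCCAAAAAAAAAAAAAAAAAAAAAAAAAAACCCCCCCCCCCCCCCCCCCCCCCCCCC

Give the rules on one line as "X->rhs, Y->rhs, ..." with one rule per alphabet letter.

A->CCC, B->A, C->BBB

  step 2 ⇒ step 3: CCCAAACCC ⇒ BBB·BBB·BBB·CCC·CCC·CCC·BBB·BBB·BBB
    A ↦ CCC
    C ↦ BBB
    B ↦ A  (constrained at step 0)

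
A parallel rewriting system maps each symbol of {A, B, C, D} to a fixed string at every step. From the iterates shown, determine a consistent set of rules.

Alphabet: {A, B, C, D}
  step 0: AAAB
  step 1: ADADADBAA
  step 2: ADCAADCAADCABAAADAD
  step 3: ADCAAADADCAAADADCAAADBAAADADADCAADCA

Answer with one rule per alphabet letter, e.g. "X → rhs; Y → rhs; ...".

A->AD, B->BAA, C->A, D->CA

  step 2 ⇒ step 3: ADCAADCAADCABAAADAD ⇒ AD·CA·A·AD·AD·CA·A·AD·AD·CA·A·AD·BAA·AD·AD·AD·CA·AD·CA
    A ↦ AD
    B ↦ BAA
    C ↦ A
    D ↦ CA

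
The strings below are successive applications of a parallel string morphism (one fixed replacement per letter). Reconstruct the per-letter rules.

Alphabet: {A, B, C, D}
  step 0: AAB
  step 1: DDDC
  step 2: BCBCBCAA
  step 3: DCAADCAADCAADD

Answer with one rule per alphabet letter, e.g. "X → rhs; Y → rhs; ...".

A->D, B->DC, C->AA, D->BC

  step 2 ⇒ step 3: BCBCBCAA ⇒ DC·AA·DC·AA·DC·AA·D·D
    A ↦ D
    B ↦ DC
    C ↦ AA
  step 1 ⇒ step 2: DDDC ⇒ BC·BC·BC·AA
    D ↦ BC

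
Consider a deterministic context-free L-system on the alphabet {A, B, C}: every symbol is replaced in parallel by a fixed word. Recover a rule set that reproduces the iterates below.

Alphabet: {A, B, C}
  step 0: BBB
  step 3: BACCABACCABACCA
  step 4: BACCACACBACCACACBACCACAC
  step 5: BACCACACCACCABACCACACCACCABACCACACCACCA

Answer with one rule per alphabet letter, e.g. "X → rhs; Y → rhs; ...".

A->C, B->BA, C->CA

  step 4 ⇒ step 5: BACCACACBACCACACBACCACAC ⇒ BA·C·CA·CA·C·CA·C·CA·BA·C·CA·CA·C·CA·C·CA·BA·C·CA·CA·C·CA·C·CA
    A ↦ C
    B ↦ BA
    C ↦ CA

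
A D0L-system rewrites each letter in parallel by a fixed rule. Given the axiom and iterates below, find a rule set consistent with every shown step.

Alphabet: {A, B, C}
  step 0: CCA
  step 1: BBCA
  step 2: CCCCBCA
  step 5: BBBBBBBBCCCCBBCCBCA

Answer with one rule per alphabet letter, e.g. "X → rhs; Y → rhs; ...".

A->CA, B->CC, C->B

  step 1 ⇒ step 2: BBCA ⇒ CC·CC·B·CA
    A ↦ CA
    B ↦ CC
    C ↦ B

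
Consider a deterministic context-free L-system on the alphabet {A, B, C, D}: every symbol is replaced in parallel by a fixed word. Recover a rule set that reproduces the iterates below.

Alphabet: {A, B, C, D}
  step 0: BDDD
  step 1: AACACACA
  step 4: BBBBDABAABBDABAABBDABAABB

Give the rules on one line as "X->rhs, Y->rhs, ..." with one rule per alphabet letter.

  step 0 ⇒ step 1: BDDD ⇒ AA·CA·CA·CA
    B ↦ AA
    D ↦ CA
    A ↦ B  (constrained at step 1)
    C ↦ DA  (constrained at step 1)

A->B, B->AA, C->DA, D->CA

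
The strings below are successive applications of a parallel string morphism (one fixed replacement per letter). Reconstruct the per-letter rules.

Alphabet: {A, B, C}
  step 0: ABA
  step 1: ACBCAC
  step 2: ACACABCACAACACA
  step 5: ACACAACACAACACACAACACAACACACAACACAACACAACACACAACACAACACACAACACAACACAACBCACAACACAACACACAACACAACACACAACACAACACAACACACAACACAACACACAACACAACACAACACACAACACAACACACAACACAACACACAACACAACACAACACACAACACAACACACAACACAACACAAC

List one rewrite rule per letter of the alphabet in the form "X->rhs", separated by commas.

A->AC, B->BC, C->ACA

  step 1 ⇒ step 2: ACBCAC ⇒ AC·ACA·BC·ACA·AC·ACA
    A ↦ AC
    B ↦ BC
    C ↦ ACA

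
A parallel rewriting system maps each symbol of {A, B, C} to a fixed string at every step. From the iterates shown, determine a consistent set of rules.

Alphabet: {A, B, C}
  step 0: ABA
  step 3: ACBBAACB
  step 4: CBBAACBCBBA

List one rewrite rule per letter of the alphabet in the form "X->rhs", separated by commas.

  step 3 ⇒ step 4: ACBBAACB ⇒ CB·B·A·A·CB·CB·B·A
    A ↦ CB
    B ↦ A
    C ↦ B

A->CB, B->A, C->B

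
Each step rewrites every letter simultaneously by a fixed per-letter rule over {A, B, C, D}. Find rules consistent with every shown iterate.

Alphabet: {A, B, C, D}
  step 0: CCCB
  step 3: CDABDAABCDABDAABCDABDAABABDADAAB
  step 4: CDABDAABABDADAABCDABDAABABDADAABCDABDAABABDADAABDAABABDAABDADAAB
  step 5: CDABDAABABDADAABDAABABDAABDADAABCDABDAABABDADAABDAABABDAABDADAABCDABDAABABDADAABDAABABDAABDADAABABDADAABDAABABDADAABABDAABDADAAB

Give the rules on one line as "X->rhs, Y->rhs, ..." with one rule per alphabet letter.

  step 4 ⇒ step 5: CDABDAABABDADAABCDABDAABABDADAABCDABDAABABDADAABDAABABDAABDADAAB ⇒ CD·AB·DA·AB·AB·DA·DA·AB·DA·AB·AB·DA·AB·DA·DA·AB·CD·AB·DA·AB·AB·DA·DA·AB·DA·AB·AB·DA·AB·DA·DA·AB·CD·AB·DA·AB·AB·DA·DA·AB·DA·AB·AB·DA·AB·DA·DA·AB·AB·DA·DA·AB·DA·AB·AB·DA·DA·AB·AB·DA·AB·DA·DA·AB
    A ↦ DA
    B ↦ AB
    C ↦ CD
    D ↦ AB

A->DA, B->AB, C->CD, D->AB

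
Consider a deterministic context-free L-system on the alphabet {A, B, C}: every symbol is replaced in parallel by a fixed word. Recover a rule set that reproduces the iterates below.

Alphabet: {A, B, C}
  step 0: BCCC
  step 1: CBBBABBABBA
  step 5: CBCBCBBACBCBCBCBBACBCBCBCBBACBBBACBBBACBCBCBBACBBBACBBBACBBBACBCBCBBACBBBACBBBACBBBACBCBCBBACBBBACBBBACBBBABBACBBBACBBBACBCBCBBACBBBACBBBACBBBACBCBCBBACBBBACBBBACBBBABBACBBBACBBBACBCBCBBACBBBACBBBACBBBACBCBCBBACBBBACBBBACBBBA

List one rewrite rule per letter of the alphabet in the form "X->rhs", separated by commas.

A->C, B->CB, C->BBA

  step 0 ⇒ step 1: BCCC ⇒ CB·BBA·BBA·BBA
    B ↦ CB
    C ↦ BBA
    A ↦ C  (constrained at step 1)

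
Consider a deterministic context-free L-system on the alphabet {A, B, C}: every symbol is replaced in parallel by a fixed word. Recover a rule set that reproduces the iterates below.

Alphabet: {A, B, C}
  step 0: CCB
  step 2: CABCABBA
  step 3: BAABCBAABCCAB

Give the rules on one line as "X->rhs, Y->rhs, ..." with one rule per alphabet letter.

A->AB, B->C, C->BA

  step 2 ⇒ step 3: CABCABBA ⇒ BA·AB·C·BA·AB·C·C·AB
    A ↦ AB
    B ↦ C
    C ↦ BA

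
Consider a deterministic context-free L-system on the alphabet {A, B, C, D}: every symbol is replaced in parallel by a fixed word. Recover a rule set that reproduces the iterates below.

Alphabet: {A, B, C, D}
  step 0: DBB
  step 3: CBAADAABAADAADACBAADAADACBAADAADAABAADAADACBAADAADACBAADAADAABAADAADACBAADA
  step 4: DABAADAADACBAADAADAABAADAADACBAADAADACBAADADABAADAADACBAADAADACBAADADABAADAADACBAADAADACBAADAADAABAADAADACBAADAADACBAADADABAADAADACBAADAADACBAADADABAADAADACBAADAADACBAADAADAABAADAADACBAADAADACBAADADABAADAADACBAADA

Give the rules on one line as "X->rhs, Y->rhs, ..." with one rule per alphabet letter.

  step 3 ⇒ step 4: CBAADAABAADAADACBAADAADACBAADAADAABAADAADACBAADAADACBAADAADAABAADAADACBAADA ⇒ D·ABA·ADA·ADA·CBA·ADA·ADA·ABA·ADA·ADA·CBA·ADA·ADA·CBA·ADA·D·ABA·ADA·ADA·CBA·ADA·ADA·CBA·ADA·D·ABA·ADA·ADA·CBA·ADA·ADA·CBA·ADA·ADA·ABA·ADA·ADA·CBA·ADA·ADA·CBA·ADA·D·ABA·ADA·ADA·CBA·ADA·ADA·CBA·ADA·D·ABA·ADA·ADA·CBA·ADA·ADA·CBA·ADA·ADA·ABA·ADA·ADA·CBA·ADA·ADA·CBA·ADA·D·ABA·ADA·ADA·CBA·ADA
    A ↦ ADA
    B ↦ ABA
    C ↦ D
    D ↦ CBA

A->ADA, B->ABA, C->D, D->CBA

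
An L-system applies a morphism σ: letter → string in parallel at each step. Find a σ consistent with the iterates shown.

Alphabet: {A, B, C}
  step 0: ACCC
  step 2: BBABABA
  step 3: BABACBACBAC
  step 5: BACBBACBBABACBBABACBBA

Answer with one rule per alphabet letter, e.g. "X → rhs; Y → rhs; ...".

  step 2 ⇒ step 3: BBABABA ⇒ BA·BA·C·BA·C·BA·C
    A ↦ C
    B ↦ BA
    C ↦ B  (constrained at step 0)

A->C, B->BA, C->B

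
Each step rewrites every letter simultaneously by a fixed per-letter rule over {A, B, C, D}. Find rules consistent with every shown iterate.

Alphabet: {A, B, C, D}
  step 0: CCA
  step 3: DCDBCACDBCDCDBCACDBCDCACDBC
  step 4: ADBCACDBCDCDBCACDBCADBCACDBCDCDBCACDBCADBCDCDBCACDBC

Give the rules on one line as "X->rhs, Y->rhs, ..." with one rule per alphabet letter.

  step 3 ⇒ step 4: DCDBCACDBCDCDBCACDBCDCACDBC ⇒ A·DBC·A·C·DBC·DC·DBC·A·C·DBC·A·DBC·A·C·DBC·DC·DBC·A·C·DBC·A·DBC·DC·DBC·A·C·DBC
    A ↦ DC
    B ↦ C
    C ↦ DBC
    D ↦ A

A->DC, B->C, C->DBC, D->A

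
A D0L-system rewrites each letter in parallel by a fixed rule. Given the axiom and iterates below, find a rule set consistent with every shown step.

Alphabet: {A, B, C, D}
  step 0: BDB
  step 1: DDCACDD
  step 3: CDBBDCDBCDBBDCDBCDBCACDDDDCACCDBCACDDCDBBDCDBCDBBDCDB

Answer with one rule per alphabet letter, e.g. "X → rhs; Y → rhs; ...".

  step 0 ⇒ step 1: BDB ⇒ DD·CAC·DD
    B ↦ DD
    D ↦ CAC
    A ↦ BD  (constrained at step 1)
    C ↦ CDB  (constrained at step 1)

A->BD, B->DD, C->CDB, D->CAC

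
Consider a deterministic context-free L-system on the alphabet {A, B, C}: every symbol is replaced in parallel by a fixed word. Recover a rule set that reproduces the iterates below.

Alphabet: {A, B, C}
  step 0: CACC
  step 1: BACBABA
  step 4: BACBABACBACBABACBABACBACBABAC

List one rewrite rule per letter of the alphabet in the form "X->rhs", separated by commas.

  step 0 ⇒ step 1: CACC ⇒ BA·C·BA·BA
    A ↦ C
    C ↦ BA
    B ↦ BA  (constrained at step 1)

A->C, B->BA, C->BA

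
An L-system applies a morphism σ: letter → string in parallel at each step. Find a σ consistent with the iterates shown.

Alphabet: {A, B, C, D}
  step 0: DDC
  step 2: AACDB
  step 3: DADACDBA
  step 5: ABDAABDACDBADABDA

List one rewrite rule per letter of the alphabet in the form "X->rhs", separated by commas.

  step 2 ⇒ step 3: AACDB ⇒ DA·DA·CD·B·A
    A ↦ DA
    B ↦ A
    C ↦ CD
    D ↦ B

A->DA, B->A, C->CD, D->B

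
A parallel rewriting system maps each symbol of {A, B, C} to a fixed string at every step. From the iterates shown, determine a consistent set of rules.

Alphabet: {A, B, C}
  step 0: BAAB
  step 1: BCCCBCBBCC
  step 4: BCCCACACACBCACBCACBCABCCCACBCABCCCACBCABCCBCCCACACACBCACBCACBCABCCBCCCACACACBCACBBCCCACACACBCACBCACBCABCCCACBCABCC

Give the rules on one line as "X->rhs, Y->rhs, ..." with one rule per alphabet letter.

A->CB, B->BCC, C->CA

  step 0 ⇒ step 1: BAAB ⇒ BCC·CB·CB·BCC
    A ↦ CB
    B ↦ BCC
    C ↦ CA  (constrained at step 1)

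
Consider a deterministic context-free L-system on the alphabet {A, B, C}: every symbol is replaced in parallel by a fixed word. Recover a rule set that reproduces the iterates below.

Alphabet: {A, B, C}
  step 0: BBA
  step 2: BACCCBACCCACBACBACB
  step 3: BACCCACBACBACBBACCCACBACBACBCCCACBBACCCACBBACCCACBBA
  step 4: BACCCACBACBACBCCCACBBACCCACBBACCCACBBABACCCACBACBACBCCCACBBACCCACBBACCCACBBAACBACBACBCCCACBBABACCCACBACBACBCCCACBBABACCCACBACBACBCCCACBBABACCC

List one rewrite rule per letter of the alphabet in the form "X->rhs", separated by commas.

  step 3 ⇒ step 4: BACCCACBACBACBBACCCACBACBACBCCCACBBACCCACBBACCCACBBA ⇒ BA·CCC·ACB·ACB·ACB·CCC·ACB·BA·CCC·ACB·BA·CCC·ACB·BA·BA·CCC·ACB·ACB·ACB·CCC·ACB·BA·CCC·ACB·BA·CCC·ACB·BA·ACB·ACB·ACB·CCC·ACB·BA·BA·CCC·ACB·ACB·ACB·CCC·ACB·BA·BA·CCC·ACB·ACB·ACB·CCC·ACB·BA·BA·CCC
    A ↦ CCC
    B ↦ BA
    C ↦ ACB

A->CCC, B->BA, C->ACB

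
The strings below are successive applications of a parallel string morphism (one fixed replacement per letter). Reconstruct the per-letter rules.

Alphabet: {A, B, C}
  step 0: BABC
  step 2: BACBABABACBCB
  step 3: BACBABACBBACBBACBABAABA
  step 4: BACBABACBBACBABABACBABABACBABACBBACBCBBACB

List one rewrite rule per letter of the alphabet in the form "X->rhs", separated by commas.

  step 3 ⇒ step 4: BACBABACBBACBBACBABAABA ⇒ BA·CB·A·BA·CB·BA·CB·A·BA·BA·CB·A·BA·BA·CB·A·BA·CB·BA·CB·CB·BA·CB
    A ↦ CB
    B ↦ BA
    C ↦ A

A->CB, B->BA, C->A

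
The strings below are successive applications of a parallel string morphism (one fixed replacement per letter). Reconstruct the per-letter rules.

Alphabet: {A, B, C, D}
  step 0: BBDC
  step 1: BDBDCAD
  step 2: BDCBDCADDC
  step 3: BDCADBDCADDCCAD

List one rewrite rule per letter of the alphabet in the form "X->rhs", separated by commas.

A->D, B->BD, C->AD, D->C

  step 2 ⇒ step 3: BDCBDCADDC ⇒ BD·C·AD·BD·C·AD·D·C·C·AD
    A ↦ D
    B ↦ BD
    C ↦ AD
    D ↦ C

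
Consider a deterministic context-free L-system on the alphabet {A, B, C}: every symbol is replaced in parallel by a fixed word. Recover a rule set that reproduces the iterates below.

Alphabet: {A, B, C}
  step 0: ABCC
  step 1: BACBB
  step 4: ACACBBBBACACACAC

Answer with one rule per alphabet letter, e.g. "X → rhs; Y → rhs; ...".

A->B, B->AC, C->B

  step 0 ⇒ step 1: ABCC ⇒ B·AC·B·B
    A ↦ B
    B ↦ AC
    C ↦ B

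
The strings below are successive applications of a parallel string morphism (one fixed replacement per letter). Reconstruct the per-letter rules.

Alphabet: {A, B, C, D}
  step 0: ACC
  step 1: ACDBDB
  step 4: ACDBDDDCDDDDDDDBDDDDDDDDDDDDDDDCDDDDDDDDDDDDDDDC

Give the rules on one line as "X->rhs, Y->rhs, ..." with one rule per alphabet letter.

A->AC, B->DC, C->DB, D->DD

  step 0 ⇒ step 1: ACC ⇒ AC·DB·DB
    A ↦ AC
    C ↦ DB
    B ↦ DC  (constrained at step 1)
    D ↦ DD  (constrained at step 1)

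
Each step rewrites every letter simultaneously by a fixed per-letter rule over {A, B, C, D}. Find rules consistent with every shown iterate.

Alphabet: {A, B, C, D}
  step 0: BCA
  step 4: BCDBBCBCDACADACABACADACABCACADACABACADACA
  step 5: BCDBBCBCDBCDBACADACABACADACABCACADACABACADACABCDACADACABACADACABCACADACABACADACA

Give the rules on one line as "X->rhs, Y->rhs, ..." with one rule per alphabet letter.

  step 4 ⇒ step 5: BCDBBCBCDACADACABACADACABCACADACABACADACA ⇒ BC·D·B·BC·BC·D·BC·D·B·ACA·D·ACA·B·ACA·D·ACA·BC·ACA·D·ACA·B·ACA·D·ACA·BC·D·ACA·D·ACA·B·ACA·D·ACA·BC·ACA·D·ACA·B·ACA·D·ACA
    A ↦ ACA
    B ↦ BC
    C ↦ D
    D ↦ B

A->ACA, B->BC, C->D, D->B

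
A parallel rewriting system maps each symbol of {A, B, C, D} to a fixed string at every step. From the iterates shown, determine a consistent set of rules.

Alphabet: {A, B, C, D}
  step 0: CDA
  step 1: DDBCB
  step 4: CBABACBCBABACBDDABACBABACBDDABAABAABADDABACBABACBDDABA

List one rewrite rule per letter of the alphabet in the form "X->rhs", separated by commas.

  step 0 ⇒ step 1: CDA ⇒ DD·B·CB
    A ↦ CB
    C ↦ DD
    D ↦ B
    B ↦ ABA  (constrained at step 1)

A->CB, B->ABA, C->DD, D->B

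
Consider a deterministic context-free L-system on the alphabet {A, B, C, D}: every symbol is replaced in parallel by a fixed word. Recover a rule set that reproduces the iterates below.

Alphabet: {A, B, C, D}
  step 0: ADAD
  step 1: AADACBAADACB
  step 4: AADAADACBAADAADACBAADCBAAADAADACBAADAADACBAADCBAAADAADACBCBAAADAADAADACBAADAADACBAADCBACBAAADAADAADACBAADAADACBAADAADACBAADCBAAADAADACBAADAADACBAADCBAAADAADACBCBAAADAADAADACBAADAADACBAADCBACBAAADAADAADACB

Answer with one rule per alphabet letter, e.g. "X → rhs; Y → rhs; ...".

A->AAD, B->A, C->CB, D->ACB

  step 0 ⇒ step 1: ADAD ⇒ AAD·ACB·AAD·ACB
    A ↦ AAD
    D ↦ ACB
    B ↦ A  (constrained at step 1)
    C ↦ CB  (constrained at step 1)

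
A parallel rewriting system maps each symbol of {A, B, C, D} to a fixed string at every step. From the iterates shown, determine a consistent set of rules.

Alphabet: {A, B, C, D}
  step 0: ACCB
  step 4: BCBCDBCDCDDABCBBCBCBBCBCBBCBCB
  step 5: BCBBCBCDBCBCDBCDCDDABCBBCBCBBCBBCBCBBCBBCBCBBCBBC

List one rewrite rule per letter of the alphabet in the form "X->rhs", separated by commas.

  step 4 ⇒ step 5: BCBCDBCDCDDABCBBCBCBBCBCBBCBCB ⇒ BC·B·BC·B·CD·BC·B·CD·B·CD·CD·DA·BC·B·BC·BC·B·BC·B·BC·BC·B·BC·B·BC·BC·B·BC·B·BC
    A ↦ DA
    B ↦ BC
    C ↦ B
    D ↦ CD

A->DA, B->BC, C->B, D->CD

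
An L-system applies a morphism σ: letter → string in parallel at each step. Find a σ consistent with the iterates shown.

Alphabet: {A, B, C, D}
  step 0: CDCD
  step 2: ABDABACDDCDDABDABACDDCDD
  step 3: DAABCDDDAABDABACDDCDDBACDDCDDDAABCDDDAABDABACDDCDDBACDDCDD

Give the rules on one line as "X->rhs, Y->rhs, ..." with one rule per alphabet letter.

  step 2 ⇒ step 3: ABDABACDDCDDABDABACDDCDD ⇒ DA·AB·CDD·DA·AB·DA·BA·CDD·CDD·BA·CDD·CDD·DA·AB·CDD·DA·AB·DA·BA·CDD·CDD·BA·CDD·CDD
    A ↦ DA
    B ↦ AB
    C ↦ BA
    D ↦ CDD

A->DA, B->AB, C->BA, D->CDD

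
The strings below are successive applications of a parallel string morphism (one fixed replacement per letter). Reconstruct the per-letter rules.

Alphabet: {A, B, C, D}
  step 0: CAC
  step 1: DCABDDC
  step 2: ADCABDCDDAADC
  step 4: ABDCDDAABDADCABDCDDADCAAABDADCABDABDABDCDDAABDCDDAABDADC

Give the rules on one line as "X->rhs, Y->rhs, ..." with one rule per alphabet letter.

A->ABD, B->CDD, C->DC, D->A

  step 1 ⇒ step 2: DCABDDC ⇒ A·DC·ABD·CDD·A·A·DC
    A ↦ ABD
    B ↦ CDD
    C ↦ DC
    D ↦ A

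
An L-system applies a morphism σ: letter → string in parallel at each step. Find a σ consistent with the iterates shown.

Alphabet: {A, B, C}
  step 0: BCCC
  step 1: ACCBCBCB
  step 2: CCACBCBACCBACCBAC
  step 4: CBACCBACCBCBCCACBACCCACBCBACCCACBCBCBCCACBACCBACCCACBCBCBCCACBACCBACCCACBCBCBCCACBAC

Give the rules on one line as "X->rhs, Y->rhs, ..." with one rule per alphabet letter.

A->CCA, B->AC, C->CB

  step 1 ⇒ step 2: ACCBCBCB ⇒ CCA·CB·CB·AC·CB·AC·CB·AC
    A ↦ CCA
    B ↦ AC
    C ↦ CB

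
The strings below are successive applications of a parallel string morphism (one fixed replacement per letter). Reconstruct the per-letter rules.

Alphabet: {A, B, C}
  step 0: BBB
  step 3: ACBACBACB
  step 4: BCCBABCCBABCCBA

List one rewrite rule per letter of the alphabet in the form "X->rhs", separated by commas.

  step 3 ⇒ step 4: ACBACBACB ⇒ BC·CB·A·BC·CB·A·BC·CB·A
    A ↦ BC
    B ↦ A
    C ↦ CB

A->BC, B->A, C->CB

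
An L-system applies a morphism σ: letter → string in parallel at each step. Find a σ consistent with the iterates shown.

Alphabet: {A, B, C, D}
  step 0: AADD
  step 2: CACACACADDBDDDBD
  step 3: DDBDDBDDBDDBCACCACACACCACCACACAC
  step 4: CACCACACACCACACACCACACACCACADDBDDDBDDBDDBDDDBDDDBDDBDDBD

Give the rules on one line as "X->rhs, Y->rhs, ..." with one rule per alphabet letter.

A->DB, B->A, C->D, D->CAC

  step 3 ⇒ step 4: DDBDDBDDBDDBCACCACACACCACCACACAC ⇒ CAC·CAC·A·CAC·CAC·A·CAC·CAC·A·CAC·CAC·A·D·DB·D·D·DB·D·DB·D·DB·D·D·DB·D·D·DB·D·DB·D·DB·D
    A ↦ DB
    B ↦ A
    C ↦ D
    D ↦ CAC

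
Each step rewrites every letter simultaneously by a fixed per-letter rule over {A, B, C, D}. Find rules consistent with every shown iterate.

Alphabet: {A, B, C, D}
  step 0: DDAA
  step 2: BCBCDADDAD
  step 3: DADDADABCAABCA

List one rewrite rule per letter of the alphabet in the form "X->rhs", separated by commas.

  step 2 ⇒ step 3: BCBCDADDAD ⇒ DA·D·DA·D·A·BC·A·A·BC·A
    A ↦ BC
    B ↦ DA
    C ↦ D
    D ↦ A

A->BC, B->DA, C->D, D->A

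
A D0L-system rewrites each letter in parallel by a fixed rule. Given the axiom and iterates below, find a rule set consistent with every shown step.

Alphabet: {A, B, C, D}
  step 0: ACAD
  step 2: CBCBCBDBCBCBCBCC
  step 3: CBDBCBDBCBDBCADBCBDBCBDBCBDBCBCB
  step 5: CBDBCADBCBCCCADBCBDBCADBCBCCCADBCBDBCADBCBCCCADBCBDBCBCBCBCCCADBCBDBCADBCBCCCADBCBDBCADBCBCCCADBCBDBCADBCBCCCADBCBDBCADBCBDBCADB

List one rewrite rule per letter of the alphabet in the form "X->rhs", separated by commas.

A->CC, B->DB, C->CB, D->CA

  step 2 ⇒ step 3: CBCBCBDBCBCBCBCC ⇒ CB·DB·CB·DB·CB·DB·CA·DB·CB·DB·CB·DB·CB·DB·CB·CB
    B ↦ DB
    C ↦ CB
    D ↦ CA
    A ↦ CC  (constrained at step 0)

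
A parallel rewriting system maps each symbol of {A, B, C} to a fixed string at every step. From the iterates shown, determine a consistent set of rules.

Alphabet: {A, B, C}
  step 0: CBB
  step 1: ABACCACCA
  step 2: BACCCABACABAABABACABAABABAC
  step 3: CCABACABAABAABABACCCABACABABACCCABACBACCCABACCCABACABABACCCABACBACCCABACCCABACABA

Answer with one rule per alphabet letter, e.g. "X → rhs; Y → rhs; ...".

  step 2 ⇒ step 3: BACCCABACABAABABACABAABABAC ⇒ CCA·BAC·ABA·ABA·ABA·BAC·CCA·BAC·ABA·BAC·CCA·BAC·BAC·CCA·BAC·CCA·BAC·ABA·BAC·CCA·BAC·BAC·CCA·BAC·CCA·BAC·ABA
    A ↦ BAC
    B ↦ CCA
    C ↦ ABA

A->BAC, B->CCA, C->ABA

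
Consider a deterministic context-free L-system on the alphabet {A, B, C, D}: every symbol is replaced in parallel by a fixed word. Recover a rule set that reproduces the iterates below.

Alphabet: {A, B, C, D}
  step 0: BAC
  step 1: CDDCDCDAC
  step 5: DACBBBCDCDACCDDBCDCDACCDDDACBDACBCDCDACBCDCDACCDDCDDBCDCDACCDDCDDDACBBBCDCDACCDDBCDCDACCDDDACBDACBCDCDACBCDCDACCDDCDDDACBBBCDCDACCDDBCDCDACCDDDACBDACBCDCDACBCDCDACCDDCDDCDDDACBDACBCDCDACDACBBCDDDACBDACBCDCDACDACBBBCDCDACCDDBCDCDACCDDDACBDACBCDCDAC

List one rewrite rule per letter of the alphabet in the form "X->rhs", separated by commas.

A->CDC, B->CDD, C->DAC, D->B

  step 0 ⇒ step 1: BAC ⇒ CDD·CDC·DAC
    A ↦ CDC
    B ↦ CDD
    C ↦ DAC
    D ↦ B  (constrained at step 1)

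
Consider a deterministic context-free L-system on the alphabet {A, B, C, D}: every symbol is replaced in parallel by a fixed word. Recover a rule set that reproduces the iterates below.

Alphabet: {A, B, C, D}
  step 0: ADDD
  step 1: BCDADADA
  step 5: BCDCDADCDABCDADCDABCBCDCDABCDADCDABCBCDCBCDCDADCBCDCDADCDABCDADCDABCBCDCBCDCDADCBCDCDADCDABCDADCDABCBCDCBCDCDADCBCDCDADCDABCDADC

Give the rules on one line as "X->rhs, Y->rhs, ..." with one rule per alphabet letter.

  step 0 ⇒ step 1: ADDD ⇒ BC·DA·DA·DA
    A ↦ BC
    D ↦ DA
    B ↦ BC  (constrained at step 1)
    C ↦ DC  (constrained at step 1)

A->BC, B->BC, C->DC, D->DA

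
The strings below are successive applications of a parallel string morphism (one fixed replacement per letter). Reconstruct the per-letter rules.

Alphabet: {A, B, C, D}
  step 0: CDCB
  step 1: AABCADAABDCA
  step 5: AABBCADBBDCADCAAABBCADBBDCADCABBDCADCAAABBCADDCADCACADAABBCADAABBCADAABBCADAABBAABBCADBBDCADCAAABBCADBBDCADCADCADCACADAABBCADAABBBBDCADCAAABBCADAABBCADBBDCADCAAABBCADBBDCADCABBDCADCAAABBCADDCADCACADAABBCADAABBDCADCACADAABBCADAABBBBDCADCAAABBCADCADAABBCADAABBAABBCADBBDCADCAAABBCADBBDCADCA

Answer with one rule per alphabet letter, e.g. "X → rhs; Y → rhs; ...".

A->B, B->DCA, C->AAB, D->CAD

  step 0 ⇒ step 1: CDCB ⇒ AAB·CAD·AAB·DCA
    B ↦ DCA
    C ↦ AAB
    D ↦ CAD
    A ↦ B  (constrained at step 1)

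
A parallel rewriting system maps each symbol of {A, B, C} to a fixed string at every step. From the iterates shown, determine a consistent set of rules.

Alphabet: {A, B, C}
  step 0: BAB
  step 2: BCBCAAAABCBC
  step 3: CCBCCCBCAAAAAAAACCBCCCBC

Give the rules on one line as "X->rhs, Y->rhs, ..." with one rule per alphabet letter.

  step 2 ⇒ step 3: BCBCAAAABCBC ⇒ CC·BC·CC·BC·AA·AA·AA·AA·CC·BC·CC·BC
    A ↦ AA
    B ↦ CC
    C ↦ BC

A->AA, B->CC, C->BC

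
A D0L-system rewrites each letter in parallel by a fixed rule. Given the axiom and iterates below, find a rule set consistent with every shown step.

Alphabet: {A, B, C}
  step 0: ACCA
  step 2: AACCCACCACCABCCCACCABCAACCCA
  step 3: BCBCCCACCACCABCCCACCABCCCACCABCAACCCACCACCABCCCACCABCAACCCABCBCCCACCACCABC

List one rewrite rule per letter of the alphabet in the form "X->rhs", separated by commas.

  step 2 ⇒ step 3: AACCCACCACCABCCCACCABCAACCCA ⇒ BC·BC·CCA·CCA·CCA·BC·CCA·CCA·BC·CCA·CCA·BC·AAC·CCA·CCA·CCA·BC·CCA·CCA·BC·AAC·CCA·BC·BC·CCA·CCA·CCA·BC
    A ↦ BC
    B ↦ AAC
    C ↦ CCA

A->BC, B->AAC, C->CCA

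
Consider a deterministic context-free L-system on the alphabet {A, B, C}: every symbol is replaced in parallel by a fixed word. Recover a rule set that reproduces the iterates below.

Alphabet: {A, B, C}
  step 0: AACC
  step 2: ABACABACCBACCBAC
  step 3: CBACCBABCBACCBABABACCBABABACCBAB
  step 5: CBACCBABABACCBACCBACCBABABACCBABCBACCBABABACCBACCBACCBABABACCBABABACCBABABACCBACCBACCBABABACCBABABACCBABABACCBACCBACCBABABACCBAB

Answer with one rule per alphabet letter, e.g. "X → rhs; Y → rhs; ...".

A->CB, B->AC, C->AB

  step 2 ⇒ step 3: ABACABACCBACCBAC ⇒ CB·AC·CB·AB·CB·AC·CB·AB·AB·AC·CB·AB·AB·AC·CB·AB
    A ↦ CB
    B ↦ AC
    C ↦ AB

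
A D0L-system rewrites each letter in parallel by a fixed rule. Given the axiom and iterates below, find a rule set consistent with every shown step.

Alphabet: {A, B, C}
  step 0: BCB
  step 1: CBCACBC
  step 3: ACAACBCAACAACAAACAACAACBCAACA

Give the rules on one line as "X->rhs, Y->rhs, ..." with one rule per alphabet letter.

  step 0 ⇒ step 1: BCB ⇒ CBC·A·CBC
    B ↦ CBC
    C ↦ A
    A ↦ ACA  (constrained at step 1)

A->ACA, B->CBC, C->A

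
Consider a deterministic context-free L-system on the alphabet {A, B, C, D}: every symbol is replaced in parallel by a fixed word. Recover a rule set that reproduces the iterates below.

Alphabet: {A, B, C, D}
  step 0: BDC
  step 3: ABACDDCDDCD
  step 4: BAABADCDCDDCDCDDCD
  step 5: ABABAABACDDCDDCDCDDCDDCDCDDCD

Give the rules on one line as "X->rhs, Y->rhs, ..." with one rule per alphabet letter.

  step 4 ⇒ step 5: BAABADCDCDDCDCDDCD ⇒ A·BA·BA·A·BA·CD·D·CD·D·CD·CD·D·CD·D·CD·CD·D·CD
    A ↦ BA
    B ↦ A
    C ↦ D
    D ↦ CD

A->BA, B->A, C->D, D->CD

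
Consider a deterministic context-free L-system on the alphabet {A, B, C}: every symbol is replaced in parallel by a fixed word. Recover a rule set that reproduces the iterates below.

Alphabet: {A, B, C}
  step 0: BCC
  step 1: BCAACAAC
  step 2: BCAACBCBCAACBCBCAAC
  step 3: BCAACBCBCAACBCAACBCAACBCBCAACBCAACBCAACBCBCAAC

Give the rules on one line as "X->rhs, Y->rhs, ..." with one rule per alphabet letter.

  step 2 ⇒ step 3: BCAACBCBCAACBCBCAAC ⇒ BC·AAC·BC·BC·AAC·BC·AAC·BC·AAC·BC·BC·AAC·BC·AAC·BC·AAC·BC·BC·AAC
    A ↦ BC
    B ↦ BC
    C ↦ AAC

A->BC, B->BC, C->AAC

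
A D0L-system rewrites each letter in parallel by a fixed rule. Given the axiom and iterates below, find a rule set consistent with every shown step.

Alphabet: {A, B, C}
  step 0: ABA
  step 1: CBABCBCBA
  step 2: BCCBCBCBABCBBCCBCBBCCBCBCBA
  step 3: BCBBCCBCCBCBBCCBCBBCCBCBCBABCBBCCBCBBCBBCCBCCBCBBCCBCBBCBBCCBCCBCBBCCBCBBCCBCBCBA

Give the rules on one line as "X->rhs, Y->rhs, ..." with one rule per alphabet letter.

  step 2 ⇒ step 3: BCCBCBCBABCBBCCBCBBCCBCBCBA ⇒ BCB·BCC·BCC·BCB·BCC·BCB·BCC·BCB·CBA·BCB·BCC·BCB·BCB·BCC·BCC·BCB·BCC·BCB·BCB·BCC·BCC·BCB·BCC·BCB·BCC·BCB·CBA
    A ↦ CBA
    B ↦ BCB
    C ↦ BCC

A->CBA, B->BCB, C->BCC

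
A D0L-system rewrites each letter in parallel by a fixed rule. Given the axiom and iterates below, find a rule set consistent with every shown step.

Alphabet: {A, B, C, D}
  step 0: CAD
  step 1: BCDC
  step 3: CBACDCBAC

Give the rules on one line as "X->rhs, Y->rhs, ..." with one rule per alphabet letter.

  step 0 ⇒ step 1: CAD ⇒ B·C·DC
    A ↦ C
    C ↦ B
    D ↦ DC
    B ↦ AC  (constrained at step 1)

A->C, B->AC, C->B, D->DC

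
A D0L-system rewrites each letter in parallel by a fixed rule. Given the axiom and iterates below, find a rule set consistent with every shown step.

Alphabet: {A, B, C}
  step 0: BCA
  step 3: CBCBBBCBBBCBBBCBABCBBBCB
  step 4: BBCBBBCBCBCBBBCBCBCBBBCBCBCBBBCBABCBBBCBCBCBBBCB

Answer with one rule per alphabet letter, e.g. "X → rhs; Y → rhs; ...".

A->AB, B->CB, C->BB

  step 3 ⇒ step 4: CBCBBBCBBBCBBBCBABCBBBCB ⇒ BB·CB·BB·CB·CB·CB·BB·CB·CB·CB·BB·CB·CB·CB·BB·CB·AB·CB·BB·CB·CB·CB·BB·CB
    A ↦ AB
    B ↦ CB
    C ↦ BB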